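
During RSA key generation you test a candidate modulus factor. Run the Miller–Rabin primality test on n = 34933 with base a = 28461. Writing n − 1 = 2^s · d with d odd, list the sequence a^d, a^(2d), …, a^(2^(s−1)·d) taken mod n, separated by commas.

12060, 17521

n − 1 = 34932 = 2^2 · 8733, so s = 2 and d = 8733.
x_0 = 28461^8733 mod 34933 = 12060.
x_1 = 12060^2 mod 34933 = 17521.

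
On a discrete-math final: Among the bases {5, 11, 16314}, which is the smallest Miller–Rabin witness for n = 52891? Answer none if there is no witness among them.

n − 1 = 52890 = 2^1 · 26445, so s = 1 and d = 26445.
Base 5: x_0 = 5^26445 mod 52891 = 41666. x_0 ∉ {1, 52890} and s = 1, so 5 is a Miller–Rabin witness and 52891 is composite.
Base 11: x_0 = 11^26445 mod 52891 = 10638. x_0 ∉ {1, 52890} and s = 1, so 11 is a Miller–Rabin witness and 52891 is composite.
Base 16314: x_0 = 16314^26445 mod 52891 = 21578. x_0 ∉ {1, 52890} and s = 1, so 16314 is a Miller–Rabin witness and 52891 is composite.
The smallest witness among the given bases is 5.

5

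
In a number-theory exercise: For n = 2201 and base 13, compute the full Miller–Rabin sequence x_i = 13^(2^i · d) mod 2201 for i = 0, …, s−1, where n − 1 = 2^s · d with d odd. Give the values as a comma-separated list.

n − 1 = 2200 = 2^3 · 275, so s = 3 and d = 275.
x_0 = 13^275 mod 2201 = 378.
x_1 = 378^2 mod 2201 = 2020.
x_2 = 2020^2 mod 2201 = 1947.

378, 2020, 1947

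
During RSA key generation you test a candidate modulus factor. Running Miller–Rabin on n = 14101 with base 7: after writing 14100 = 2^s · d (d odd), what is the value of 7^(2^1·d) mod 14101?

n − 1 = 14100 = 2^2 · 3525, so s = 2 and d = 3525.
x_0 = 7^3525 mod 14101 = 1431.
x_1 = 1431^2 mod 14101 = 3116.

3116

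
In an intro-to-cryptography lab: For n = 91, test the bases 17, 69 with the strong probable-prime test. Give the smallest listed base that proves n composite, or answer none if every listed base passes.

n − 1 = 90 = 2^1 · 45, so s = 1 and d = 45.
Base 17: x_0 = 17^45 mod 91 = 90. x_0 = 90 ≡ −1, so 17 is not a witness.
Base 69: x_0 = 69^45 mod 91 = 90. x_0 = 90 ≡ −1, so 69 is not a witness.
No listed base is a witness for 91.

none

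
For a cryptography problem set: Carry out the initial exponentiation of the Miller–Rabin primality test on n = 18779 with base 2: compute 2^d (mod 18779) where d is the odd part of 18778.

4425

n − 1 = 18778 = 2^1 · 9389, so s = 1 and d = 9389.
2^9389 mod 18779 = 4425.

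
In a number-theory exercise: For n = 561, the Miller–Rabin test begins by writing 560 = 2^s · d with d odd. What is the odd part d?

35

Halving: 560 → 280 → 140 → 70 → 35; 35 is odd.
So 560 = 2^4 · 35.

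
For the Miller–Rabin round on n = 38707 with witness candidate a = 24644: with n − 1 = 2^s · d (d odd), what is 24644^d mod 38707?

n − 1 = 38706 = 2^1 · 19353, so s = 1 and d = 19353.
24644^19353 mod 38707 = 38706.

38706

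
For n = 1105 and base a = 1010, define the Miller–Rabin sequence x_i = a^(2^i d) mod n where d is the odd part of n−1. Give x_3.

560

n − 1 = 1104 = 2^4 · 69, so s = 4 and d = 69.
x_0 = 1010^69 mod 1105 = 300.
x_1 = 300^2 mod 1105 = 495.
x_2 = 495^2 mod 1105 = 820.
x_3 = 820^2 mod 1105 = 560.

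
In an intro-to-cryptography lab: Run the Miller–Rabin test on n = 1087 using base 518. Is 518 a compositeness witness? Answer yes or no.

n − 1 = 1086 = 2^1 · 543, so s = 1 and d = 543.
Repeated squaring mod 1087: 518^1 ≡ 518, 518^2 ≡ 922, 518^4 ≡ 50, 518^8 ≡ 326, 518^16 ≡ 837, 518^32 ≡ 541, 518^64 ≡ 278, 518^128 ≡ 107, 518^256 ≡ 579, 518^512 ≡ 445.
543 = 512 + 16 + 8 + 4 + 2 + 1, so 518^543 ≡ 445·837·326·50·922·518 ≡ 1 (mod 1087).
x_0 = 518^543 mod 1087 = 1.
x_0 = 1, so 518 is not a witness.

no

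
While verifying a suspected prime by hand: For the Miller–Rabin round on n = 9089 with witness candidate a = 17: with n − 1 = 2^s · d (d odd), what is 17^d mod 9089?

3166

n − 1 = 9088 = 2^7 · 71, so s = 7 and d = 71.
17^71 mod 9089 = 3166.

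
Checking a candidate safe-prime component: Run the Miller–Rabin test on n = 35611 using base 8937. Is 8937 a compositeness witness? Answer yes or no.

yes

n − 1 = 35610 = 2^1 · 17805, so s = 1 and d = 17805.
x_0 = 8937^17805 mod 35611 = 823.
x_0 ∉ {1, 35610} and s = 1, so 8937 is a Miller–Rabin witness and 35611 is composite.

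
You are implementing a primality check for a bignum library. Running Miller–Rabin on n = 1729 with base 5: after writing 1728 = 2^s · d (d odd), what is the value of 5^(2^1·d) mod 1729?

n − 1 = 1728 = 2^6 · 27, so s = 6 and d = 27.
Repeated squaring mod 1729: 5^1 ≡ 5, 5^2 ≡ 25, 5^4 ≡ 625, 5^8 ≡ 1600, 5^16 ≡ 1080.
27 = 16 + 8 + 2 + 1, so 5^27 ≡ 1080·1600·25·5 ≡ 1217 (mod 1729).
x_0 = 1217.
x_1 = 1217^2 mod 1729 = 1065.

1065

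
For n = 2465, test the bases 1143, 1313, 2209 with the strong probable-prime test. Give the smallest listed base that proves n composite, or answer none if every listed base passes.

none

n − 1 = 2464 = 2^5 · 77, so s = 5 and d = 77.
Base 1143: x_0 = 1143^77 mod 2465 = 1143. x_0 is neither 1 nor 2464, so continue squaring. x_1 = 1143^2 mod 2465 = 2464. x_1 ≡ −1, so 1143 is not a witness.
Base 1313: x_0 = 1313^77 mod 2465 = 1143. x_0 is neither 1 nor 2464, so continue squaring. x_1 = 1143^2 mod 2465 = 2464. x_1 ≡ −1, so 1313 is not a witness.
Base 2209: x_0 = 2209^77 mod 2465 = 2464. x_0 = 2464 ≡ −1, so 2209 is not a witness.
No listed base is a witness for 2465.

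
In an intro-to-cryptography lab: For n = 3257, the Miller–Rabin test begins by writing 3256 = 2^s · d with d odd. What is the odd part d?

Halving: 3256 → 1628 → 814 → 407; 407 is odd.
So 3256 = 2^3 · 407.

407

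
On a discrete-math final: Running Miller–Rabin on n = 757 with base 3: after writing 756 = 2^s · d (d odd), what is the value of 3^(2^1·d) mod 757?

n − 1 = 756 = 2^2 · 189, so s = 2 and d = 189.
x_0 = 3^189 mod 757 = 1.
x_1 = 1^2 mod 757 = 1.

1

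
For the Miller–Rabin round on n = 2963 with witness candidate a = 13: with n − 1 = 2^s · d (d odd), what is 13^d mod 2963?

1

n − 1 = 2962 = 2^1 · 1481, so s = 1 and d = 1481.
Repeated squaring mod 2963: 13^1 ≡ 13, 13^2 ≡ 169, 13^4 ≡ 1894, 13^8 ≡ 2006, 13^16 ≡ 282, 13^32 ≡ 2486, 13^64 ≡ 2341, 13^128 ≡ 1694, 13^256 ≡ 1452, 13^512 ≡ 1611, 13^1024 ≡ 2696.
1481 = 1024 + 256 + 128 + 64 + 8 + 1, so 13^1481 ≡ 2696·1452·1694·2341·2006·13 ≡ 1 (mod 2963).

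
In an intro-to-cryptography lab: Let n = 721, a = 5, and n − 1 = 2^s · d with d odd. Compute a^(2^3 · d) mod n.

596

n − 1 = 720 = 2^4 · 45, so s = 4 and d = 45.
x_0 = 5^45 mod 721 = 216.
x_1 = 216^2 mod 721 = 512.
x_2 = 512^2 mod 721 = 421.
x_3 = 421^2 mod 721 = 596.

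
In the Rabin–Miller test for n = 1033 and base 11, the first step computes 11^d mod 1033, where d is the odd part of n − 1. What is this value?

231

n − 1 = 1032 = 2^3 · 129, so s = 3 and d = 129.
Repeated squaring mod 1033: 11^1 ≡ 11, 11^2 ≡ 121, 11^4 ≡ 179, 11^8 ≡ 18, 11^16 ≡ 324, 11^32 ≡ 643, 11^64 ≡ 249, 11^128 ≡ 21.
129 = 128 + 1, so 11^129 ≡ 21·11 ≡ 231 (mod 1033).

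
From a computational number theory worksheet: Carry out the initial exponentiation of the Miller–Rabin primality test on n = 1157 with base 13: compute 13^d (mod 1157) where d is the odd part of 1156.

507

n − 1 = 1156 = 2^2 · 289, so s = 2 and d = 289.
13^289 mod 1157 = 507.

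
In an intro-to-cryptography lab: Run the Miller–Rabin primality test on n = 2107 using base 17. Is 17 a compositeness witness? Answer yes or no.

yes

n − 1 = 2106 = 2^1 · 1053, so s = 1 and d = 1053.
x_0 = 17^1053 mod 2107 = 699.
x_0 ∉ {1, 2106} and s = 1, so 17 is a Miller–Rabin witness and 2107 is composite.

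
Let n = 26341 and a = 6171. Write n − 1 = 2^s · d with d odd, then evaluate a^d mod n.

24032

n − 1 = 26340 = 2^2 · 6585, so s = 2 and d = 6585.
Repeated squaring mod 26341: 6171^1 ≡ 6171, 6171^2 ≡ 18496, 6171^4 ≡ 11449, 6171^8 ≡ 6785, 6171^16 ≡ 18498, 6171^32 ≡ 6414, 6171^64 ≡ 21095, 6171^128 ≡ 20512, 6171^256 ≡ 23692, 6171^512 ≡ 10495, 6171^1024 ≡ 13304, 6171^2048 ≡ 11237, 6171^4096 ≡ 17756.
6585 = 4096 + 2048 + 256 + 128 + 32 + 16 + 8 + 1, so 6171^6585 ≡ 17756·11237·23692·20512·6414·18498·6785·6171 ≡ 24032 (mod 26341).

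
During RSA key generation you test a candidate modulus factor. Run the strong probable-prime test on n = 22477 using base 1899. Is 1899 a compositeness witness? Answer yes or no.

n − 1 = 22476 = 2^2 · 5619, so s = 2 and d = 5619.
Repeated squaring mod 22477: 1899^1 ≡ 1899, 1899^2 ≡ 9881, 1899^4 ≡ 16550, 1899^8 ≡ 20255, 1899^16 ≡ 14821, 1899^32 ≡ 16797, 1899^64 ≡ 7905, 1899^128 ≡ 2965, 1899^256 ≡ 2718, 1899^512 ≡ 15068, 1899^1024 ≡ 4447, 1899^2048 ≡ 18526, 1899^4096 ≡ 11363.
5619 = 4096 + 1024 + 256 + 128 + 64 + 32 + 16 + 2 + 1, so 1899^5619 ≡ 11363·4447·2718·2965·7905·16797·14821·9881·1899 ≡ 18201 (mod 22477).
x_0 = 1899^5619 mod 22477 = 18201.
x_0 is neither 1 nor 22476, so continue squaring.
x_1 = 18201^2 mod 22477 = 10375.
Reached i = s−1 = 1 without hitting −1: 1899 is a Miller–Rabin witness and 22477 is composite.

yes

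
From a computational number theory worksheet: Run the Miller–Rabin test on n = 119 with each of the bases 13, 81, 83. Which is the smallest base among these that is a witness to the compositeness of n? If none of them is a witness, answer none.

n − 1 = 118 = 2^1 · 59, so s = 1 and d = 59.
Base 13: x_0 = 13^59 mod 119 = 55. x_0 ∉ {1, 118} and s = 1, so 13 is a Miller–Rabin witness and 119 is composite.
Base 81: x_0 = 81^59 mod 119 = 72. x_0 ∉ {1, 118} and s = 1, so 81 is a Miller–Rabin witness and 119 is composite.
Base 83: x_0 = 83^59 mod 119 = 111. x_0 ∉ {1, 118} and s = 1, so 83 is a Miller–Rabin witness and 119 is composite.
The smallest witness among the given bases is 13.

13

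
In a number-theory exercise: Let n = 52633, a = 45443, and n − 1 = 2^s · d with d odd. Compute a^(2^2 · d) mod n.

n − 1 = 52632 = 2^3 · 6579, so s = 3 and d = 6579.
Repeated squaring mod 52633: 45443^1 ≡ 45443, 45443^2 ≡ 10494, 45443^4 ≡ 15800, 45443^8 ≡ 1681, 45443^16 ≡ 36212, 45443^32 ≡ 10382, 45443^64 ≡ 46173, 45443^128 ≡ 46264, 45443^256 ≡ 36751, 45443^512 ≡ 20588, 45443^1024 ≡ 12195, 45443^2048 ≡ 29800, 45443^4096 ≡ 16024.
6579 = 4096 + 2048 + 256 + 128 + 32 + 16 + 2 + 1, so 45443^6579 ≡ 16024·29800·36751·46264·10382·36212·10494·45443 ≡ 11535 (mod 52633).
x_0 = 11535.
x_1 = 11535^2 mod 52633 = 1.
x_2 = 1^2 mod 52633 = 1.

1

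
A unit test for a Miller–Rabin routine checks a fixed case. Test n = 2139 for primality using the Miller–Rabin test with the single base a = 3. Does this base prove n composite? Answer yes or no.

yes

n − 1 = 2138 = 2^1 · 1069, so s = 1 and d = 1069.
x_0 = 3^1069 mod 2139 = 1872.
x_0 ∉ {1, 2138} and s = 1, so 3 is a Miller–Rabin witness and 2139 is composite.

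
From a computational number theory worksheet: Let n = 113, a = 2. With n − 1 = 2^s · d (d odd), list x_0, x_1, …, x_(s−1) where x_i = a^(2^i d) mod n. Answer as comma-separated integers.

n − 1 = 112 = 2^4 · 7, so s = 4 and d = 7.
x_0 = 2^7 mod 113 = 15.
x_1 = 15^2 mod 113 = 112.
x_2 = 112^2 mod 113 = 1.
x_3 = 1^2 mod 113 = 1.

15, 112, 1, 1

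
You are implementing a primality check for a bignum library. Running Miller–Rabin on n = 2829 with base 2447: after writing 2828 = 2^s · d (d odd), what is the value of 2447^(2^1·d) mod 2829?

1291

n − 1 = 2828 = 2^2 · 707, so s = 2 and d = 707.
x_0 = 2447^707 mod 2829 = 1994.
x_1 = 1994^2 mod 2829 = 1291.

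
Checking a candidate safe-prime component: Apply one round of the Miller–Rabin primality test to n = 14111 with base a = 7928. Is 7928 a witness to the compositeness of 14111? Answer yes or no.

no

n − 1 = 14110 = 2^1 · 7055, so s = 1 and d = 7055.
x_0 = 7928^7055 mod 14111 = 1.
x_0 = 1, so 7928 is not a witness.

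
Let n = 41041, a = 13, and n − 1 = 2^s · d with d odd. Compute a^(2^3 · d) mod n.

22100

n − 1 = 41040 = 2^4 · 2565, so s = 4 and d = 2565.
x_0 = 13^2565 mod 41041 = 1924.
x_1 = 1924^2 mod 41041 = 8086.
x_2 = 8086^2 mod 41041 = 5083.
x_3 = 5083^2 mod 41041 = 22100.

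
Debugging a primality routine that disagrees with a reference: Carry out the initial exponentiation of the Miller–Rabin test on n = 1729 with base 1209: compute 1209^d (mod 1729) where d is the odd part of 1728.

n − 1 = 1728 = 2^6 · 27, so s = 6 and d = 27.
1209^27 mod 1729 = 1196.

1196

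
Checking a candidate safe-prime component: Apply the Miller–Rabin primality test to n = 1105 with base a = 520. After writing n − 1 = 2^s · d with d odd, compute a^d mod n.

n − 1 = 1104 = 2^4 · 69, so s = 4 and d = 69.
520^69 mod 1105 = 975.

975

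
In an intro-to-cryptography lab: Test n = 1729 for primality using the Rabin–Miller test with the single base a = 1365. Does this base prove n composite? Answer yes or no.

n − 1 = 1728 = 2^6 · 27, so s = 6 and d = 27.
x_0 = 1365^27 mod 1729 = 1274.
x_0 is neither 1 nor 1728, so continue squaring.
x_1 = 1274^2 mod 1729 = 1274.
x_2 = 1274^2 mod 1729 = 1274.
x_3 = 1274^2 mod 1729 = 1274.
x_4 = 1274^2 mod 1729 = 1274.
x_5 = 1274^2 mod 1729 = 1274.
Reached i = s−1 = 5 without hitting −1: 1365 is a Miller–Rabin witness and 1729 is composite.

yes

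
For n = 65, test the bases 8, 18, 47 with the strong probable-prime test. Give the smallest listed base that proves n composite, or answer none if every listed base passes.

n − 1 = 64 = 2^6 · 1, so s = 6 and d = 1.
Base 8: x_0 = 8^1 mod 65 = 8. x_0 is neither 1 nor 64, so continue squaring. x_1 = 8^2 mod 65 = 64. x_1 ≡ −1, so 8 is not a witness.
Base 18: x_0 = 18^1 mod 65 = 18. x_0 is neither 1 nor 64, so continue squaring. x_1 = 18^2 mod 65 = 64. x_1 ≡ −1, so 18 is not a witness.
Base 47: x_0 = 47^1 mod 65 = 47. x_0 is neither 1 nor 64, so continue squaring. x_1 = 47^2 mod 65 = 64. x_1 ≡ −1, so 47 is not a witness.
No listed base is a witness for 65.

none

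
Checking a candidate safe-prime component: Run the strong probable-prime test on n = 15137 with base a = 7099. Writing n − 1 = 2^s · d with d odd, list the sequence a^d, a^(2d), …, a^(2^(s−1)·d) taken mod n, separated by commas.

4348, 14128, 3902, 12919, 15136

n − 1 = 15136 = 2^5 · 473, so s = 5 and d = 473.
x_0 = 7099^473 mod 15137 = 4348.
x_1 = 4348^2 mod 15137 = 14128.
x_2 = 14128^2 mod 15137 = 3902.
x_3 = 3902^2 mod 15137 = 12919.
x_4 = 12919^2 mod 15137 = 15136.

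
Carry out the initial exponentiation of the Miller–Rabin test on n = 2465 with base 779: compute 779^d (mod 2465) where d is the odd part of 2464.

n − 1 = 2464 = 2^5 · 77, so s = 5 and d = 77.
779^77 mod 2465 = 1654.

1654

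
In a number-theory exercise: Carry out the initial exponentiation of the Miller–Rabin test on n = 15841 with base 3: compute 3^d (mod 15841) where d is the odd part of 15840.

12802

n − 1 = 15840 = 2^5 · 495, so s = 5 and d = 495.
3^495 mod 15841 = 12802.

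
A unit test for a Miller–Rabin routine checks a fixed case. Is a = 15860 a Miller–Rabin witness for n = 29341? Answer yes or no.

n − 1 = 29340 = 2^2 · 7335, so s = 2 and d = 7335.
Repeated squaring mod 29341: 15860^1 ≡ 15860, 15860^2 ≡ 28548, 15860^4 ≡ 12688, 15860^8 ≡ 20618, 15860^16 ≡ 9516, 15860^32 ≡ 7930, 15860^64 ≡ 7137, 15860^128 ≡ 793, 15860^256 ≡ 12688, 15860^512 ≡ 20618, 15860^1024 ≡ 9516, 15860^2048 ≡ 7930, 15860^4096 ≡ 7137.
7335 = 4096 + 2048 + 1024 + 128 + 32 + 4 + 2 + 1, so 15860^7335 ≡ 7137·7930·9516·793·7930·12688·28548·15860 ≡ 3965 (mod 29341).
x_0 = 15860^7335 mod 29341 = 3965.
x_0 is neither 1 nor 29340, so continue squaring.
x_1 = 3965^2 mod 29341 = 23790.
Reached i = s−1 = 1 without hitting −1: 15860 is a Miller–Rabin witness and 29341 is composite.

yes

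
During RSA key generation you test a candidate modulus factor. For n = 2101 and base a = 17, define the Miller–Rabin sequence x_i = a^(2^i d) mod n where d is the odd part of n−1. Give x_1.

727

n − 1 = 2100 = 2^2 · 525, so s = 2 and d = 525.
x_0 = 17^525 mod 2101 = 1462.
x_1 = 1462^2 mod 2101 = 727.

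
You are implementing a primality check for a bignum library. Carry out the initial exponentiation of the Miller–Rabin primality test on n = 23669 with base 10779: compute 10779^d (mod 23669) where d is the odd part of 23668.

n − 1 = 23668 = 2^2 · 5917, so s = 2 and d = 5917.
10779^5917 mod 23669 = 23668.

23668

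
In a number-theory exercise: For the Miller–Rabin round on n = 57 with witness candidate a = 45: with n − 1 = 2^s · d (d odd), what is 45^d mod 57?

n − 1 = 56 = 2^3 · 7, so s = 3 and d = 7.
Repeated squaring mod 57: 45^1 ≡ 45, 45^2 ≡ 30, 45^4 ≡ 45.
7 = 4 + 2 + 1, so 45^7 ≡ 45·30·45 ≡ 45 (mod 57).

45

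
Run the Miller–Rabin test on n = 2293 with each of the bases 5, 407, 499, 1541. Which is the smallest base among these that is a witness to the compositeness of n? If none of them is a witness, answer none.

none

n − 1 = 2292 = 2^2 · 573, so s = 2 and d = 573.
Base 5: x_0 = 5^573 mod 2293 = 1693. x_0 is neither 1 nor 2292, so continue squaring. x_1 = 1693^2 mod 2293 = 2292. x_1 ≡ −1, so 5 is not a witness.
Base 407: x_0 = 407^573 mod 2293 = 2292. x_0 = 2292 ≡ −1, so 407 is not a witness.
Base 499: x_0 = 499^573 mod 2293 = 2292. x_0 = 2292 ≡ −1, so 499 is not a witness.
Base 1541: x_0 = 1541^573 mod 2293 = 1. x_0 = 1, so 1541 is not a witness.
No listed base is a witness for 2293.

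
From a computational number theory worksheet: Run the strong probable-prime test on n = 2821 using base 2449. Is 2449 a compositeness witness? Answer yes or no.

yes

n − 1 = 2820 = 2^2 · 705, so s = 2 and d = 705.
x_0 = 2449^705 mod 2821 = 2449.
x_0 is neither 1 nor 2820, so continue squaring.
x_1 = 2449^2 mod 2821 = 155.
Reached i = s−1 = 1 without hitting −1: 2449 is a Miller–Rabin witness and 2821 is composite.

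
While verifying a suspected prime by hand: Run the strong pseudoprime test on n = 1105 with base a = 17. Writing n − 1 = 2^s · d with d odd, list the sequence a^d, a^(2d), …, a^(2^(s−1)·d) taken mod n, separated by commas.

n − 1 = 1104 = 2^4 · 69, so s = 4 and d = 69.
x_0 = 17^69 mod 1105 = 272.
x_1 = 272^2 mod 1105 = 1054.
x_2 = 1054^2 mod 1105 = 391.
x_3 = 391^2 mod 1105 = 391.

272, 1054, 391, 391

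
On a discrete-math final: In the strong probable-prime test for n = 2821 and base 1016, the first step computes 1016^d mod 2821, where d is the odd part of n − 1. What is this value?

2696

n − 1 = 2820 = 2^2 · 705, so s = 2 and d = 705.
1016^705 mod 2821 = 2696.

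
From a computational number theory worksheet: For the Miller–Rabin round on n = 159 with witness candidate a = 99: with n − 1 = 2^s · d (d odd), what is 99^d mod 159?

n − 1 = 158 = 2^1 · 79, so s = 1 and d = 79.
99^79 mod 159 = 99.

99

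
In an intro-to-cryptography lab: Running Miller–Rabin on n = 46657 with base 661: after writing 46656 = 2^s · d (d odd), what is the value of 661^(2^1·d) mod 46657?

19239

n − 1 = 46656 = 2^6 · 729, so s = 6 and d = 729.
x_0 = 661^729 mod 46657 = 697.
x_1 = 697^2 mod 46657 = 19239.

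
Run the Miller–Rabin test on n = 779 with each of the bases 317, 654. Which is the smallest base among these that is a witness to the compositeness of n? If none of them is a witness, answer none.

317

n − 1 = 778 = 2^1 · 389, so s = 1 and d = 389.
Base 317: x_0 = 317^389 mod 779 = 135. x_0 ∉ {1, 778} and s = 1, so 317 is a Miller–Rabin witness and 779 is composite.
Base 654: x_0 = 654^389 mod 779 = 677. x_0 ∉ {1, 778} and s = 1, so 654 is a Miller–Rabin witness and 779 is composite.
The smallest witness among the given bases is 317.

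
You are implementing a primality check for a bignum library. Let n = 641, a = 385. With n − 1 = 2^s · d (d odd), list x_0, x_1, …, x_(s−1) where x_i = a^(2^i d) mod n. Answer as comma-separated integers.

n − 1 = 640 = 2^7 · 5, so s = 7 and d = 5.
x_0 = 385^5 mod 641 = 256.
x_1 = 256^2 mod 641 = 154.
x_2 = 154^2 mod 641 = 640.
x_3 = 640^2 mod 641 = 1.
x_4 = 1^2 mod 641 = 1.
x_5 = 1^2 mod 641 = 1.
x_6 = 1^2 mod 641 = 1.

256, 154, 640, 1, 1, 1, 1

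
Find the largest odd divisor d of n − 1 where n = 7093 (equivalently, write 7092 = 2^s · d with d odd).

Halving: 7092 → 3546 → 1773; 1773 is odd.
So 7092 = 2^2 · 1773.

1773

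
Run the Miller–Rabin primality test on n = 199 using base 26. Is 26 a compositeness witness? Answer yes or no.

n − 1 = 198 = 2^1 · 99, so s = 1 and d = 99.
x_0 = 26^99 mod 199 = 1.
x_0 = 1, so 26 is not a witness.

no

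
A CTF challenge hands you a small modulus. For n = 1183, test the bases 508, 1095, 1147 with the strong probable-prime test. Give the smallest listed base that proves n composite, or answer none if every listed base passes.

n − 1 = 1182 = 2^1 · 591, so s = 1 and d = 591.
Base 508: x_0 = 508^591 mod 1183 = 1. x_0 = 1, so 508 is not a witness.
Base 1095: x_0 = 1095^591 mod 1183 = 209. x_0 ∉ {1, 1182} and s = 1, so 1095 is a Miller–Rabin witness and 1183 is composite.
Base 1147: x_0 = 1147^591 mod 1183 = 482. x_0 ∉ {1, 1182} and s = 1, so 1147 is a Miller–Rabin witness and 1183 is composite.
The smallest witness among the given bases is 1095.

1095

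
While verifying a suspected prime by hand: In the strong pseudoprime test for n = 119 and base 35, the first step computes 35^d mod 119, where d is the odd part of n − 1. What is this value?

35

n − 1 = 118 = 2^1 · 59, so s = 1 and d = 59.
Repeated squaring mod 119: 35^1 ≡ 35, 35^2 ≡ 35, 35^4 ≡ 35, 35^8 ≡ 35, 35^16 ≡ 35, 35^32 ≡ 35.
59 = 32 + 16 + 8 + 2 + 1, so 35^59 ≡ 35·35·35·35·35 ≡ 35 (mod 119).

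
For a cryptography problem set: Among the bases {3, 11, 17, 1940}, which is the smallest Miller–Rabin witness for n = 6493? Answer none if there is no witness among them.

n − 1 = 6492 = 2^2 · 1623, so s = 2 and d = 1623.
Base 3: x_0 = 3^1623 mod 6493 = 6409. x_0 is neither 1 nor 6492, so continue squaring. x_1 = 6409^2 mod 6493 = 563. Reached i = s−1 = 1 without hitting −1: 3 is a Miller–Rabin witness and 6493 is composite.
Base 11: x_0 = 11^1623 mod 6493 = 4992. x_0 is neither 1 nor 6492, so continue squaring. x_1 = 4992^2 mod 6493 = 6423. Reached i = s−1 = 1 without hitting −1: 11 is a Miller–Rabin witness and 6493 is composite.
Base 17: x_0 = 17^1623 mod 6493 = 3819. x_0 is neither 1 nor 6492, so continue squaring. x_1 = 3819^2 mod 6493 = 1483. Reached i = s−1 = 1 without hitting −1: 17 is a Miller–Rabin witness and 6493 is composite.
Base 1940: x_0 = 1940^1623 mod 6493 = 1876. x_0 is neither 1 nor 6492, so continue squaring. x_1 = 1876^2 mod 6493 = 170. Reached i = s−1 = 1 without hitting −1: 1940 is a Miller–Rabin witness and 6493 is composite.
The smallest witness among the given bases is 3.

3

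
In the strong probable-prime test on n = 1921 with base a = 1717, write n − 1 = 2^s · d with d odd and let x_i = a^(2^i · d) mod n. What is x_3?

1292

n − 1 = 1920 = 2^7 · 15, so s = 7 and d = 15.
x_0 = 1717^15 mod 1921 = 782.
x_1 = 782^2 mod 1921 = 646.
x_2 = 646^2 mod 1921 = 459.
x_3 = 459^2 mod 1921 = 1292.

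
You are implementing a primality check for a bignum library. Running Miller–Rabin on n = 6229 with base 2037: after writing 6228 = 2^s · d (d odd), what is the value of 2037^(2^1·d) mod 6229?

n − 1 = 6228 = 2^2 · 1557, so s = 2 and d = 1557.
Repeated squaring mod 6229: 2037^1 ≡ 2037, 2037^2 ≡ 855, 2037^4 ≡ 2232, 2037^8 ≡ 4853, 2037^16 ≡ 5989, 2037^32 ≡ 1539, 2037^64 ≡ 1501, 2037^128 ≡ 4332, 2037^256 ≡ 4476, 2037^512 ≡ 2112, 2037^1024 ≡ 580.
1557 = 1024 + 512 + 16 + 4 + 1, so 2037^1557 ≡ 580·2112·5989·2232·2037 ≡ 6228 (mod 6229).
x_0 = 6228.
x_1 = 6228^2 mod 6229 = 1.

1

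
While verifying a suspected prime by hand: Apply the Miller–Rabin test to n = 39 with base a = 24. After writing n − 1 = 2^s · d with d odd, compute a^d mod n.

n − 1 = 38 = 2^1 · 19, so s = 1 and d = 19.
24^19 mod 39 = 15.

15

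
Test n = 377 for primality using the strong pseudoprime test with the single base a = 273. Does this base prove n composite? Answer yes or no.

n − 1 = 376 = 2^3 · 47, so s = 3 and d = 47.
x_0 = 273^47 mod 377 = 104.
x_0 is neither 1 nor 376, so continue squaring.
x_1 = 104^2 mod 377 = 260.
x_2 = 260^2 mod 377 = 117.
Reached i = s−1 = 2 without hitting −1: 273 is a Miller–Rabin witness and 377 is composite.

yes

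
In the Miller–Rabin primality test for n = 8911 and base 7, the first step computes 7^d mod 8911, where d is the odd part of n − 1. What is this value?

1540

n − 1 = 8910 = 2^1 · 4455, so s = 1 and d = 4455.
Repeated squaring mod 8911: 7^1 ≡ 7, 7^2 ≡ 49, 7^4 ≡ 2401, 7^8 ≡ 8295, 7^16 ≡ 5194, 7^32 ≡ 4039, 7^64 ≡ 6391, 7^128 ≡ 5768, 7^256 ≡ 5061, 7^512 ≡ 3507, 7^1024 ≡ 1869, 7^2048 ≡ 49, 7^4096 ≡ 2401.
4455 = 4096 + 256 + 64 + 32 + 4 + 2 + 1, so 7^4455 ≡ 2401·5061·6391·4039·2401·49·7 ≡ 1540 (mod 8911).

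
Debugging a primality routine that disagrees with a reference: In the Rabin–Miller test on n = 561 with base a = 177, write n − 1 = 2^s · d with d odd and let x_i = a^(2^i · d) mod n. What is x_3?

441

n − 1 = 560 = 2^4 · 35, so s = 4 and d = 35.
x_0 = 177^35 mod 561 = 309.
x_1 = 309^2 mod 561 = 111.
x_2 = 111^2 mod 561 = 540.
x_3 = 540^2 mod 561 = 441.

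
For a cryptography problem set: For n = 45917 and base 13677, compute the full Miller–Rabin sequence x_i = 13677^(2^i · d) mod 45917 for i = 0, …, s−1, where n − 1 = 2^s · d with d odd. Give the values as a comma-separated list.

22663, 29924

n − 1 = 45916 = 2^2 · 11479, so s = 2 and d = 11479.
x_0 = 13677^11479 mod 45917 = 22663.
x_1 = 22663^2 mod 45917 = 29924.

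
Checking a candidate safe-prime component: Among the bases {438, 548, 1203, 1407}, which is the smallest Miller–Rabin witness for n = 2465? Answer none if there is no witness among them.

none

n − 1 = 2464 = 2^5 · 77, so s = 5 and d = 77.
Base 438: x_0 = 438^77 mod 2465 = 2308. x_0 is neither 1 nor 2464, so continue squaring. x_1 = 2308^2 mod 2465 = 2464. x_1 ≡ −1, so 438 is not a witness.
Base 548: x_0 = 548^77 mod 2465 = 1143. x_0 is neither 1 nor 2464, so continue squaring. x_1 = 1143^2 mod 2465 = 2464. x_1 ≡ −1, so 548 is not a witness.
Base 1203: x_0 = 1203^77 mod 2465 = 2308. x_0 is neither 1 nor 2464, so continue squaring. x_1 = 2308^2 mod 2465 = 2464. x_1 ≡ −1, so 1203 is not a witness.
Base 1407: x_0 = 1407^77 mod 2465 = 302. x_0 is neither 1 nor 2464, so continue squaring. x_1 = 302^2 mod 2465 = 2464. x_1 ≡ −1, so 1407 is not a witness.
No listed base is a witness for 2465.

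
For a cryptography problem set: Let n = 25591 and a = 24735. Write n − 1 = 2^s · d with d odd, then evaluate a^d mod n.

n − 1 = 25590 = 2^1 · 12795, so s = 1 and d = 12795.
24735^12795 mod 25591 = 7271.

7271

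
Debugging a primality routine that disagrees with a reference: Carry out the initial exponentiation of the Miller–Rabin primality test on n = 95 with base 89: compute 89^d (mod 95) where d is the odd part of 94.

59

n − 1 = 94 = 2^1 · 47, so s = 1 and d = 47.
Repeated squaring mod 95: 89^1 ≡ 89, 89^2 ≡ 36, 89^4 ≡ 61, 89^8 ≡ 16, 89^16 ≡ 66, 89^32 ≡ 81.
47 = 32 + 8 + 4 + 2 + 1, so 89^47 ≡ 81·16·61·36·89 ≡ 59 (mod 95).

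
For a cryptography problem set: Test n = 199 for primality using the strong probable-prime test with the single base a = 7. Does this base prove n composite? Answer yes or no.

no

n − 1 = 198 = 2^1 · 99, so s = 1 and d = 99.
Repeated squaring mod 199: 7^1 ≡ 7, 7^2 ≡ 49, 7^4 ≡ 13, 7^8 ≡ 169, 7^16 ≡ 104, 7^32 ≡ 70, 7^64 ≡ 124.
99 = 64 + 32 + 2 + 1, so 7^99 ≡ 124·70·49·7 ≡ 1 (mod 199).
x_0 = 7^99 mod 199 = 1.
x_0 = 1, so 7 is not a witness.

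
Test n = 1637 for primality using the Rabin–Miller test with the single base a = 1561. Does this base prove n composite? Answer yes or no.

n − 1 = 1636 = 2^2 · 409, so s = 2 and d = 409.
Repeated squaring mod 1637: 1561^1 ≡ 1561, 1561^2 ≡ 865, 1561^4 ≡ 116, 1561^8 ≡ 360, 1561^16 ≡ 277, 1561^32 ≡ 1427, 1561^64 ≡ 1538, 1561^128 ≡ 1616, 1561^256 ≡ 441.
409 = 256 + 128 + 16 + 8 + 1, so 1561^409 ≡ 441·1616·277·360·1561 ≡ 316 (mod 1637).
x_0 = 1561^409 mod 1637 = 316.
x_0 is neither 1 nor 1636, so continue squaring.
x_1 = 316^2 mod 1637 = 1636.
x_1 ≡ −1, so 1561 is not a witness.

no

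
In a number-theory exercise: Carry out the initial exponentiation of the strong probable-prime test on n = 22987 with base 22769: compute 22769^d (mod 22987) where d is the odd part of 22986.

n − 1 = 22986 = 2^1 · 11493, so s = 1 and d = 11493.
22769^11493 mod 22987 = 15510.

15510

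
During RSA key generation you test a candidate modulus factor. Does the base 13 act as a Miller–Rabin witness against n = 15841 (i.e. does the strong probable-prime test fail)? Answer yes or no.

yes

n − 1 = 15840 = 2^5 · 495, so s = 5 and d = 495.
x_0 = 13^495 mod 15841 = 8896.
x_0 is neither 1 nor 15840, so continue squaring.
x_1 = 8896^2 mod 15841 = 13021.
x_2 = 13021^2 mod 15841 = 218.
x_3 = 218^2 mod 15841 = 1.
x_3 = 1 but x_2 ≠ ±1, a nontrivial square root of 1 — 13 is a witness and 15841 is composite.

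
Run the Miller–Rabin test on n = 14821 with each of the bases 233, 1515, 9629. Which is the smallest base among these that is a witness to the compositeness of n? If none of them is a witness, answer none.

n − 1 = 14820 = 2^2 · 3705, so s = 2 and d = 3705.
Base 233: x_0 = 233^3705 mod 14821 = 14820. x_0 = 14820 ≡ −1, so 233 is not a witness.
Base 1515: x_0 = 1515^3705 mod 14821 = 2670. x_0 is neither 1 nor 14820, so continue squaring. x_1 = 2670^2 mod 14821 = 14820. x_1 ≡ −1, so 1515 is not a witness.
Base 9629: x_0 = 9629^3705 mod 14821 = 12151. x_0 is neither 1 nor 14820, so continue squaring. x_1 = 12151^2 mod 14821 = 14820. x_1 ≡ −1, so 9629 is not a witness.
No listed base is a witness for 14821.

none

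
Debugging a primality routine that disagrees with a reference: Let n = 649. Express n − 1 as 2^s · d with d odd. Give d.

Halving: 648 → 324 → 162 → 81; 81 is odd.
So 648 = 2^3 · 81.

81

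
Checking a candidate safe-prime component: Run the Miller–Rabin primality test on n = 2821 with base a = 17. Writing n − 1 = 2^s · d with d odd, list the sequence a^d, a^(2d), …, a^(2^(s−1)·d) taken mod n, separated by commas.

2820, 1

n − 1 = 2820 = 2^2 · 705, so s = 2 and d = 705.
x_0 = 17^705 mod 2821 = 2820.
x_1 = 2820^2 mod 2821 = 1.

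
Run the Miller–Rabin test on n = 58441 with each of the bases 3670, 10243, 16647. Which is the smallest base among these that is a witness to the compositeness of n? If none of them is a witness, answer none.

none

n − 1 = 58440 = 2^3 · 7305, so s = 3 and d = 7305.
Base 3670: x_0 = 3670^7305 mod 58441 = 18351. x_0 is neither 1 nor 58440, so continue squaring. x_1 = 18351^2 mod 58441 = 22159. x_2 = 22159^2 mod 58441 = 58440. x_2 ≡ −1, so 3670 is not a witness.
Base 10243: x_0 = 10243^7305 mod 58441 = 40090. x_0 is neither 1 nor 58440, so continue squaring. x_1 = 40090^2 mod 58441 = 22159. x_2 = 22159^2 mod 58441 = 58440. x_2 ≡ −1, so 10243 is not a witness.
Base 16647: x_0 = 16647^7305 mod 58441 = 40090. x_0 is neither 1 nor 58440, so continue squaring. x_1 = 40090^2 mod 58441 = 22159. x_2 = 22159^2 mod 58441 = 58440. x_2 ≡ −1, so 16647 is not a witness.
No listed base is a witness for 58441.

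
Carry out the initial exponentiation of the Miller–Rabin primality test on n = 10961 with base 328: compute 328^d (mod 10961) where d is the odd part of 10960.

n − 1 = 10960 = 2^4 · 685, so s = 4 and d = 685.
Repeated squaring mod 10961: 328^1 ≡ 328, 328^2 ≡ 8935, 328^4 ≡ 5262, 328^8 ≡ 1158, 328^16 ≡ 3722, 328^32 ≡ 9541, 328^64 ≡ 10537, 328^128 ≡ 4400, 328^256 ≡ 2874, 328^512 ≡ 6243.
685 = 512 + 128 + 32 + 8 + 4 + 1, so 328^685 ≡ 6243·4400·9541·1158·5262·328 ≡ 5148 (mod 10961).

5148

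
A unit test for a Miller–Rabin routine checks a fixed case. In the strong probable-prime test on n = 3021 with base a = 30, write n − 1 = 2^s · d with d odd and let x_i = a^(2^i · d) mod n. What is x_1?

n − 1 = 3020 = 2^2 · 755, so s = 2 and d = 755.
Repeated squaring mod 3021: 30^1 ≡ 30, 30^2 ≡ 900, 30^4 ≡ 372, 30^8 ≡ 2439, 30^16 ≡ 372, 30^32 ≡ 2439, 30^64 ≡ 372, 30^128 ≡ 2439, 30^256 ≡ 372, 30^512 ≡ 2439.
755 = 512 + 128 + 64 + 32 + 16 + 2 + 1, so 30^755 ≡ 2439·2439·372·2439·372·900·30 ≡ 1242 (mod 3021).
x_0 = 1242.
x_1 = 1242^2 mod 3021 = 1854.

1854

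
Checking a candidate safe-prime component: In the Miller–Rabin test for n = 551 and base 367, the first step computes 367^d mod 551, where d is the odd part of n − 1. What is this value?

n − 1 = 550 = 2^1 · 275, so s = 1 and d = 275.
367^275 mod 551 = 366.

366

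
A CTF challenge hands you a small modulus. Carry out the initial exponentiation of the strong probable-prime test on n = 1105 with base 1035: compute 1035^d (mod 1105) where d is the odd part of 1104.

580

n − 1 = 1104 = 2^4 · 69, so s = 4 and d = 69.
Repeated squaring mod 1105: 1035^1 ≡ 1035, 1035^2 ≡ 480, 1035^4 ≡ 560, 1035^8 ≡ 885, 1035^16 ≡ 885, 1035^32 ≡ 885, 1035^64 ≡ 885.
69 = 64 + 4 + 1, so 1035^69 ≡ 885·560·1035 ≡ 580 (mod 1105).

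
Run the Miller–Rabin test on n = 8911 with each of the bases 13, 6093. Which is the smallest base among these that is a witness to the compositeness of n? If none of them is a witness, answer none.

n − 1 = 8910 = 2^1 · 4455, so s = 1 and d = 4455.
Base 13: x_0 = 13^4455 mod 8911 = 8910. x_0 = 8910 ≡ −1, so 13 is not a witness.
Base 6093: x_0 = 6093^4455 mod 8911 = 8910. x_0 = 8910 ≡ −1, so 6093 is not a witness.
No listed base is a witness for 8911.

none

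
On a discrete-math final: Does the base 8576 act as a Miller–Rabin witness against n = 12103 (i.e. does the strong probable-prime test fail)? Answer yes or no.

n − 1 = 12102 = 2^1 · 6051, so s = 1 and d = 6051.
x_0 = 8576^6051 mod 12103 = 1.
x_0 = 1, so 8576 is not a witness.

no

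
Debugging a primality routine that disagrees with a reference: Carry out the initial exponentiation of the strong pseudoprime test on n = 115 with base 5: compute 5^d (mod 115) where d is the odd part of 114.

n − 1 = 114 = 2^1 · 57, so s = 1 and d = 57.
By repeated squaring, 5^57 ≡ 90 (mod 115).

90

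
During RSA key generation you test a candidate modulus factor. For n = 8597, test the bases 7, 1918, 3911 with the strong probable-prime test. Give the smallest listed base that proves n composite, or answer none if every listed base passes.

none

n − 1 = 8596 = 2^2 · 2149, so s = 2 and d = 2149.
Base 7: x_0 = 7^2149 mod 8597 = 1. x_0 = 1, so 7 is not a witness.
Base 1918: x_0 = 1918^2149 mod 8597 = 2318. x_0 is neither 1 nor 8596, so continue squaring. x_1 = 2318^2 mod 8597 = 8596. x_1 ≡ −1, so 1918 is not a witness.
Base 3911: x_0 = 3911^2149 mod 8597 = 6279. x_0 is neither 1 nor 8596, so continue squaring. x_1 = 6279^2 mod 8597 = 8596. x_1 ≡ −1, so 3911 is not a witness.
No listed base is a witness for 8597.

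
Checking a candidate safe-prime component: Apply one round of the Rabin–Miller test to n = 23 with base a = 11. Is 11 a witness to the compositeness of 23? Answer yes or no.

no

n − 1 = 22 = 2^1 · 11, so s = 1 and d = 11.
x_0 = 11^11 mod 23 = 22.
x_0 = 22 ≡ −1, so 11 is not a witness.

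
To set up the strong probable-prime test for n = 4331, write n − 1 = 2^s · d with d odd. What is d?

Halving: 4330 → 2165; 2165 is odd.
So 4330 = 2^1 · 2165.

2165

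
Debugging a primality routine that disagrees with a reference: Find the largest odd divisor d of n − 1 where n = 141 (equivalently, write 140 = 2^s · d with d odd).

Halving: 140 → 70 → 35; 35 is odd.
So 140 = 2^2 · 35.

35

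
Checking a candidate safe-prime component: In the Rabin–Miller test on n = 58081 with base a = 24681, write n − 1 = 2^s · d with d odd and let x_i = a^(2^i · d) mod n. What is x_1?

n − 1 = 58080 = 2^5 · 1815, so s = 5 and d = 1815.
x_0 = 24681^1815 mod 58081 = 30240.
x_1 = 30240^2 mod 58081 = 30336.

30336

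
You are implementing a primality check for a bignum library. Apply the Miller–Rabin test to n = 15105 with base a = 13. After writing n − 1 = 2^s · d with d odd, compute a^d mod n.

6322

n − 1 = 15104 = 2^8 · 59, so s = 8 and d = 59.
13^59 mod 15105 = 6322.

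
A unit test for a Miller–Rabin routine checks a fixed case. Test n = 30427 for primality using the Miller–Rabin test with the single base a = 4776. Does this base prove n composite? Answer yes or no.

n − 1 = 30426 = 2^1 · 15213, so s = 1 and d = 15213.
x_0 = 4776^15213 mod 30427 = 1.
x_0 = 1, so 4776 is not a witness.

no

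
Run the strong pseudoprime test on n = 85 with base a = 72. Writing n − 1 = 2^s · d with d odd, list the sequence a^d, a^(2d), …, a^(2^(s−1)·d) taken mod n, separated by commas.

72, 84

n − 1 = 84 = 2^2 · 21, so s = 2 and d = 21.
x_0 = 72^21 mod 85 = 72.
x_1 = 72^2 mod 85 = 84.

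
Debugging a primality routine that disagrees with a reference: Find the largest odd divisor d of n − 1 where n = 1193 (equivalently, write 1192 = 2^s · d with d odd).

149

Halving: 1192 → 596 → 298 → 149; 149 is odd.
So 1192 = 2^3 · 149.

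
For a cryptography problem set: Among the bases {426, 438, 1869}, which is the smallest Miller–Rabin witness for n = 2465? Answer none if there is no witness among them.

none

n − 1 = 2464 = 2^5 · 77, so s = 5 and d = 77.
Base 426: x_0 = 426^77 mod 2465 = 1. x_0 = 1, so 426 is not a witness.
Base 438: x_0 = 438^77 mod 2465 = 2308. x_0 is neither 1 nor 2464, so continue squaring. x_1 = 2308^2 mod 2465 = 2464. x_1 ≡ −1, so 438 is not a witness.
Base 1869: x_0 = 1869^77 mod 2465 = 2464. x_0 = 2464 ≡ −1, so 1869 is not a witness.
No listed base is a witness for 2465.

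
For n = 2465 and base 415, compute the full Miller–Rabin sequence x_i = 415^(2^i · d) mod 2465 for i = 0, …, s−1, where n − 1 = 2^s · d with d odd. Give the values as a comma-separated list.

550, 1770, 2350, 900, 1480

n − 1 = 2464 = 2^5 · 77, so s = 5 and d = 77.
x_0 = 415^77 mod 2465 = 550.
x_1 = 550^2 mod 2465 = 1770.
x_2 = 1770^2 mod 2465 = 2350.
x_3 = 2350^2 mod 2465 = 900.
x_4 = 900^2 mod 2465 = 1480.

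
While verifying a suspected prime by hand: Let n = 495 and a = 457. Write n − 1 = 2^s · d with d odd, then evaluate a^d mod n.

448

n − 1 = 494 = 2^1 · 247, so s = 1 and d = 247.
Repeated squaring mod 495: 457^1 ≡ 457, 457^2 ≡ 454, 457^4 ≡ 196, 457^8 ≡ 301, 457^16 ≡ 16, 457^32 ≡ 256, 457^64 ≡ 196, 457^128 ≡ 301.
247 = 128 + 64 + 32 + 16 + 4 + 2 + 1, so 457^247 ≡ 301·196·256·16·196·454·457 ≡ 448 (mod 495).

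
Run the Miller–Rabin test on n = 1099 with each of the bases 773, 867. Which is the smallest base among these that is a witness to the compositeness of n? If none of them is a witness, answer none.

n − 1 = 1098 = 2^1 · 549, so s = 1 and d = 549.
Base 773: x_0 = 773^549 mod 1099 = 1098. x_0 = 1098 ≡ −1, so 773 is not a witness.
Base 867: x_0 = 867^549 mod 1099 = 769. x_0 ∉ {1, 1098} and s = 1, so 867 is a Miller–Rabin witness and 1099 is composite.
The smallest witness among the given bases is 867.

867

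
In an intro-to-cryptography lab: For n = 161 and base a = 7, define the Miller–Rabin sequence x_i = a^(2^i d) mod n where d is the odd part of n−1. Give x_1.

n − 1 = 160 = 2^5 · 5, so s = 5 and d = 5.
x_0 = 7^5 mod 161 = 63.
x_1 = 63^2 mod 161 = 105.

105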